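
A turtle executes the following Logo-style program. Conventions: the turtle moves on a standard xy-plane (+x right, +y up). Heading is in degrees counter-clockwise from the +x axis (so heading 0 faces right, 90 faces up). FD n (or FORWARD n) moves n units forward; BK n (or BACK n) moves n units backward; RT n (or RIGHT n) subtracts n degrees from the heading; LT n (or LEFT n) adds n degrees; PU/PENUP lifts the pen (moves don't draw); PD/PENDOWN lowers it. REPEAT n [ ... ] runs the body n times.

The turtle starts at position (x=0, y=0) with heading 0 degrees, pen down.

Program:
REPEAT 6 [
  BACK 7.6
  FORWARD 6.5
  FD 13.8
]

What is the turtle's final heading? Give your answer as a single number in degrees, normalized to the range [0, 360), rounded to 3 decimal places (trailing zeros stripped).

Answer: 0

Derivation:
Executing turtle program step by step:
Start: pos=(0,0), heading=0, pen down
REPEAT 6 [
  -- iteration 1/6 --
  BK 7.6: (0,0) -> (-7.6,0) [heading=0, draw]
  FD 6.5: (-7.6,0) -> (-1.1,0) [heading=0, draw]
  FD 13.8: (-1.1,0) -> (12.7,0) [heading=0, draw]
  -- iteration 2/6 --
  BK 7.6: (12.7,0) -> (5.1,0) [heading=0, draw]
  FD 6.5: (5.1,0) -> (11.6,0) [heading=0, draw]
  FD 13.8: (11.6,0) -> (25.4,0) [heading=0, draw]
  -- iteration 3/6 --
  BK 7.6: (25.4,0) -> (17.8,0) [heading=0, draw]
  FD 6.5: (17.8,0) -> (24.3,0) [heading=0, draw]
  FD 13.8: (24.3,0) -> (38.1,0) [heading=0, draw]
  -- iteration 4/6 --
  BK 7.6: (38.1,0) -> (30.5,0) [heading=0, draw]
  FD 6.5: (30.5,0) -> (37,0) [heading=0, draw]
  FD 13.8: (37,0) -> (50.8,0) [heading=0, draw]
  -- iteration 5/6 --
  BK 7.6: (50.8,0) -> (43.2,0) [heading=0, draw]
  FD 6.5: (43.2,0) -> (49.7,0) [heading=0, draw]
  FD 13.8: (49.7,0) -> (63.5,0) [heading=0, draw]
  -- iteration 6/6 --
  BK 7.6: (63.5,0) -> (55.9,0) [heading=0, draw]
  FD 6.5: (55.9,0) -> (62.4,0) [heading=0, draw]
  FD 13.8: (62.4,0) -> (76.2,0) [heading=0, draw]
]
Final: pos=(76.2,0), heading=0, 18 segment(s) drawn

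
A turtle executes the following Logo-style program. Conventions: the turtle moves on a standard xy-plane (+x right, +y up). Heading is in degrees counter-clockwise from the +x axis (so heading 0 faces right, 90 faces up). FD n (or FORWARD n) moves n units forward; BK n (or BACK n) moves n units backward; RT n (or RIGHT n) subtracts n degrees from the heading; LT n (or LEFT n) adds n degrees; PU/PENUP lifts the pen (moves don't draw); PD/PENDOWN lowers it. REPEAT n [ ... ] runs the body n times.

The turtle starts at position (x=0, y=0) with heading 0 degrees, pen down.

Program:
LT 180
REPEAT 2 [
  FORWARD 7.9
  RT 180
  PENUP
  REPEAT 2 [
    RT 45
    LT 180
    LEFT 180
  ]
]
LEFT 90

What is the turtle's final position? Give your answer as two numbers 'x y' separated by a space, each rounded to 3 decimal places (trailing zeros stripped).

Executing turtle program step by step:
Start: pos=(0,0), heading=0, pen down
LT 180: heading 0 -> 180
REPEAT 2 [
  -- iteration 1/2 --
  FD 7.9: (0,0) -> (-7.9,0) [heading=180, draw]
  RT 180: heading 180 -> 0
  PU: pen up
  REPEAT 2 [
    -- iteration 1/2 --
    RT 45: heading 0 -> 315
    LT 180: heading 315 -> 135
    LT 180: heading 135 -> 315
    -- iteration 2/2 --
    RT 45: heading 315 -> 270
    LT 180: heading 270 -> 90
    LT 180: heading 90 -> 270
  ]
  -- iteration 2/2 --
  FD 7.9: (-7.9,0) -> (-7.9,-7.9) [heading=270, move]
  RT 180: heading 270 -> 90
  PU: pen up
  REPEAT 2 [
    -- iteration 1/2 --
    RT 45: heading 90 -> 45
    LT 180: heading 45 -> 225
    LT 180: heading 225 -> 45
    -- iteration 2/2 --
    RT 45: heading 45 -> 0
    LT 180: heading 0 -> 180
    LT 180: heading 180 -> 0
  ]
]
LT 90: heading 0 -> 90
Final: pos=(-7.9,-7.9), heading=90, 1 segment(s) drawn

Answer: -7.9 -7.9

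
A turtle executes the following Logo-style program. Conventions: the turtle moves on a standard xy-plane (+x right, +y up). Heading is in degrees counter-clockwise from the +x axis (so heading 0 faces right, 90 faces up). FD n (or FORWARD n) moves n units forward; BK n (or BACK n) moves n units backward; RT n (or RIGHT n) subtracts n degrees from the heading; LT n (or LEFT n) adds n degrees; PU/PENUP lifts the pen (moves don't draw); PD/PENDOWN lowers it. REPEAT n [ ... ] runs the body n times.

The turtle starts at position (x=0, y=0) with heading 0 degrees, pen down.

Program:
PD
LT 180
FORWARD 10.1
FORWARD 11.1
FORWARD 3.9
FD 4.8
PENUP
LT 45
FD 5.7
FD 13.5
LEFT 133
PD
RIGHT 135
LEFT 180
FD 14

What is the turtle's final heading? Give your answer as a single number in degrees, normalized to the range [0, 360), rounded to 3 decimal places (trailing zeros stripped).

Executing turtle program step by step:
Start: pos=(0,0), heading=0, pen down
PD: pen down
LT 180: heading 0 -> 180
FD 10.1: (0,0) -> (-10.1,0) [heading=180, draw]
FD 11.1: (-10.1,0) -> (-21.2,0) [heading=180, draw]
FD 3.9: (-21.2,0) -> (-25.1,0) [heading=180, draw]
FD 4.8: (-25.1,0) -> (-29.9,0) [heading=180, draw]
PU: pen up
LT 45: heading 180 -> 225
FD 5.7: (-29.9,0) -> (-33.931,-4.031) [heading=225, move]
FD 13.5: (-33.931,-4.031) -> (-43.476,-13.576) [heading=225, move]
LT 133: heading 225 -> 358
PD: pen down
RT 135: heading 358 -> 223
LT 180: heading 223 -> 43
FD 14: (-43.476,-13.576) -> (-33.237,-4.028) [heading=43, draw]
Final: pos=(-33.237,-4.028), heading=43, 5 segment(s) drawn

Answer: 43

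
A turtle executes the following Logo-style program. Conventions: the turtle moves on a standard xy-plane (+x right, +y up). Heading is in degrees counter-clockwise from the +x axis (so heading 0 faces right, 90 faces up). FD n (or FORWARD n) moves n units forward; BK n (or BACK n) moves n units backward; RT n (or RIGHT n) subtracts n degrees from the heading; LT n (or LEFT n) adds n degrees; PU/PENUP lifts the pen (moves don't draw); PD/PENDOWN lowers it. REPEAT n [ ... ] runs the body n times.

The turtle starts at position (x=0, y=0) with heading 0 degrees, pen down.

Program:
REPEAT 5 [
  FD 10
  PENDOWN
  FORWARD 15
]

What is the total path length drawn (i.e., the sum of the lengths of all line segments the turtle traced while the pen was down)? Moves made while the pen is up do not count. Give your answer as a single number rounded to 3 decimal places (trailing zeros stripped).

Executing turtle program step by step:
Start: pos=(0,0), heading=0, pen down
REPEAT 5 [
  -- iteration 1/5 --
  FD 10: (0,0) -> (10,0) [heading=0, draw]
  PD: pen down
  FD 15: (10,0) -> (25,0) [heading=0, draw]
  -- iteration 2/5 --
  FD 10: (25,0) -> (35,0) [heading=0, draw]
  PD: pen down
  FD 15: (35,0) -> (50,0) [heading=0, draw]
  -- iteration 3/5 --
  FD 10: (50,0) -> (60,0) [heading=0, draw]
  PD: pen down
  FD 15: (60,0) -> (75,0) [heading=0, draw]
  -- iteration 4/5 --
  FD 10: (75,0) -> (85,0) [heading=0, draw]
  PD: pen down
  FD 15: (85,0) -> (100,0) [heading=0, draw]
  -- iteration 5/5 --
  FD 10: (100,0) -> (110,0) [heading=0, draw]
  PD: pen down
  FD 15: (110,0) -> (125,0) [heading=0, draw]
]
Final: pos=(125,0), heading=0, 10 segment(s) drawn

Segment lengths:
  seg 1: (0,0) -> (10,0), length = 10
  seg 2: (10,0) -> (25,0), length = 15
  seg 3: (25,0) -> (35,0), length = 10
  seg 4: (35,0) -> (50,0), length = 15
  seg 5: (50,0) -> (60,0), length = 10
  seg 6: (60,0) -> (75,0), length = 15
  seg 7: (75,0) -> (85,0), length = 10
  seg 8: (85,0) -> (100,0), length = 15
  seg 9: (100,0) -> (110,0), length = 10
  seg 10: (110,0) -> (125,0), length = 15
Total = 125

Answer: 125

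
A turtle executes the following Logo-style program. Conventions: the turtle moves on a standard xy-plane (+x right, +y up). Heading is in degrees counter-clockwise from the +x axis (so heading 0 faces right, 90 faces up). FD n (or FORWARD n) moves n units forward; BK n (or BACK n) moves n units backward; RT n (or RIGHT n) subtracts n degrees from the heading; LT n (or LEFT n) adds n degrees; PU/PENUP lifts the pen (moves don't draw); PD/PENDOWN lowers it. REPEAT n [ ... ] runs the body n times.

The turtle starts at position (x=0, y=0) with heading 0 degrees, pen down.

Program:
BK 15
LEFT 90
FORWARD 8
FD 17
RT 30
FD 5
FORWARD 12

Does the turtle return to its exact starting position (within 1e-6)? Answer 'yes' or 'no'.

Answer: no

Derivation:
Executing turtle program step by step:
Start: pos=(0,0), heading=0, pen down
BK 15: (0,0) -> (-15,0) [heading=0, draw]
LT 90: heading 0 -> 90
FD 8: (-15,0) -> (-15,8) [heading=90, draw]
FD 17: (-15,8) -> (-15,25) [heading=90, draw]
RT 30: heading 90 -> 60
FD 5: (-15,25) -> (-12.5,29.33) [heading=60, draw]
FD 12: (-12.5,29.33) -> (-6.5,39.722) [heading=60, draw]
Final: pos=(-6.5,39.722), heading=60, 5 segment(s) drawn

Start position: (0, 0)
Final position: (-6.5, 39.722)
Distance = 40.251; >= 1e-6 -> NOT closed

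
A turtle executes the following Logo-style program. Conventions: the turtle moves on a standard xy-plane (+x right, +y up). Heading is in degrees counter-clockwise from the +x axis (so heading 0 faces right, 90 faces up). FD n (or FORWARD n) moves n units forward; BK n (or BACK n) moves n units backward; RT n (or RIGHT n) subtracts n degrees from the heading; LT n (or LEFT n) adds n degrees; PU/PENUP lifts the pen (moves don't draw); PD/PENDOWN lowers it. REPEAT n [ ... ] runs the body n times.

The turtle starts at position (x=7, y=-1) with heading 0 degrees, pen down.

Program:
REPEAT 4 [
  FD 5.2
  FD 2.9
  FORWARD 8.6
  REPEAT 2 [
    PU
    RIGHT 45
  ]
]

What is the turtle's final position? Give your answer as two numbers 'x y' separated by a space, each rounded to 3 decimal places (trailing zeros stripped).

Executing turtle program step by step:
Start: pos=(7,-1), heading=0, pen down
REPEAT 4 [
  -- iteration 1/4 --
  FD 5.2: (7,-1) -> (12.2,-1) [heading=0, draw]
  FD 2.9: (12.2,-1) -> (15.1,-1) [heading=0, draw]
  FD 8.6: (15.1,-1) -> (23.7,-1) [heading=0, draw]
  REPEAT 2 [
    -- iteration 1/2 --
    PU: pen up
    RT 45: heading 0 -> 315
    -- iteration 2/2 --
    PU: pen up
    RT 45: heading 315 -> 270
  ]
  -- iteration 2/4 --
  FD 5.2: (23.7,-1) -> (23.7,-6.2) [heading=270, move]
  FD 2.9: (23.7,-6.2) -> (23.7,-9.1) [heading=270, move]
  FD 8.6: (23.7,-9.1) -> (23.7,-17.7) [heading=270, move]
  REPEAT 2 [
    -- iteration 1/2 --
    PU: pen up
    RT 45: heading 270 -> 225
    -- iteration 2/2 --
    PU: pen up
    RT 45: heading 225 -> 180
  ]
  -- iteration 3/4 --
  FD 5.2: (23.7,-17.7) -> (18.5,-17.7) [heading=180, move]
  FD 2.9: (18.5,-17.7) -> (15.6,-17.7) [heading=180, move]
  FD 8.6: (15.6,-17.7) -> (7,-17.7) [heading=180, move]
  REPEAT 2 [
    -- iteration 1/2 --
    PU: pen up
    RT 45: heading 180 -> 135
    -- iteration 2/2 --
    PU: pen up
    RT 45: heading 135 -> 90
  ]
  -- iteration 4/4 --
  FD 5.2: (7,-17.7) -> (7,-12.5) [heading=90, move]
  FD 2.9: (7,-12.5) -> (7,-9.6) [heading=90, move]
  FD 8.6: (7,-9.6) -> (7,-1) [heading=90, move]
  REPEAT 2 [
    -- iteration 1/2 --
    PU: pen up
    RT 45: heading 90 -> 45
    -- iteration 2/2 --
    PU: pen up
    RT 45: heading 45 -> 0
  ]
]
Final: pos=(7,-1), heading=0, 3 segment(s) drawn

Answer: 7 -1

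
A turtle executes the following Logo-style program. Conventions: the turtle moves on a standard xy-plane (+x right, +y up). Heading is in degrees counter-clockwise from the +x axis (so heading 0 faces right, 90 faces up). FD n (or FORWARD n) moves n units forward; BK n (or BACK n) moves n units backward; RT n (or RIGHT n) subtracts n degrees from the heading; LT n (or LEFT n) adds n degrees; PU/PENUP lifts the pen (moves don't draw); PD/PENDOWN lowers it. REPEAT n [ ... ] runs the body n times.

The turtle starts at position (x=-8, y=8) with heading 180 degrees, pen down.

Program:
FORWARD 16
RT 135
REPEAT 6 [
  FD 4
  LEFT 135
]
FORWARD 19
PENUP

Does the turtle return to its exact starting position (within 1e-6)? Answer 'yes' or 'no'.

Answer: no

Derivation:
Executing turtle program step by step:
Start: pos=(-8,8), heading=180, pen down
FD 16: (-8,8) -> (-24,8) [heading=180, draw]
RT 135: heading 180 -> 45
REPEAT 6 [
  -- iteration 1/6 --
  FD 4: (-24,8) -> (-21.172,10.828) [heading=45, draw]
  LT 135: heading 45 -> 180
  -- iteration 2/6 --
  FD 4: (-21.172,10.828) -> (-25.172,10.828) [heading=180, draw]
  LT 135: heading 180 -> 315
  -- iteration 3/6 --
  FD 4: (-25.172,10.828) -> (-22.343,8) [heading=315, draw]
  LT 135: heading 315 -> 90
  -- iteration 4/6 --
  FD 4: (-22.343,8) -> (-22.343,12) [heading=90, draw]
  LT 135: heading 90 -> 225
  -- iteration 5/6 --
  FD 4: (-22.343,12) -> (-25.172,9.172) [heading=225, draw]
  LT 135: heading 225 -> 0
  -- iteration 6/6 --
  FD 4: (-25.172,9.172) -> (-21.172,9.172) [heading=0, draw]
  LT 135: heading 0 -> 135
]
FD 19: (-21.172,9.172) -> (-34.607,22.607) [heading=135, draw]
PU: pen up
Final: pos=(-34.607,22.607), heading=135, 8 segment(s) drawn

Start position: (-8, 8)
Final position: (-34.607, 22.607)
Distance = 30.352; >= 1e-6 -> NOT closed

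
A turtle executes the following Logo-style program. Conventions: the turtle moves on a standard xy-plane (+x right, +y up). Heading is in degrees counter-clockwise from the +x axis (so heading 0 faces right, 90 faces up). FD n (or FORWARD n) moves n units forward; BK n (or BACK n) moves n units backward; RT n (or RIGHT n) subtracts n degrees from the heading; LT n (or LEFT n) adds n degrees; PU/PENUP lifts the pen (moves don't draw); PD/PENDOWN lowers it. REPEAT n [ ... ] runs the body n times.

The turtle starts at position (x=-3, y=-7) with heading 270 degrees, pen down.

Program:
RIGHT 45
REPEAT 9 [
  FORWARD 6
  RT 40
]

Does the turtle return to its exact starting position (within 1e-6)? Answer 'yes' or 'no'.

Answer: yes

Derivation:
Executing turtle program step by step:
Start: pos=(-3,-7), heading=270, pen down
RT 45: heading 270 -> 225
REPEAT 9 [
  -- iteration 1/9 --
  FD 6: (-3,-7) -> (-7.243,-11.243) [heading=225, draw]
  RT 40: heading 225 -> 185
  -- iteration 2/9 --
  FD 6: (-7.243,-11.243) -> (-13.22,-11.766) [heading=185, draw]
  RT 40: heading 185 -> 145
  -- iteration 3/9 --
  FD 6: (-13.22,-11.766) -> (-18.135,-8.324) [heading=145, draw]
  RT 40: heading 145 -> 105
  -- iteration 4/9 --
  FD 6: (-18.135,-8.324) -> (-19.688,-2.529) [heading=105, draw]
  RT 40: heading 105 -> 65
  -- iteration 5/9 --
  FD 6: (-19.688,-2.529) -> (-17.152,2.909) [heading=65, draw]
  RT 40: heading 65 -> 25
  -- iteration 6/9 --
  FD 6: (-17.152,2.909) -> (-11.714,5.445) [heading=25, draw]
  RT 40: heading 25 -> 345
  -- iteration 7/9 --
  FD 6: (-11.714,5.445) -> (-5.919,3.892) [heading=345, draw]
  RT 40: heading 345 -> 305
  -- iteration 8/9 --
  FD 6: (-5.919,3.892) -> (-2.477,-1.023) [heading=305, draw]
  RT 40: heading 305 -> 265
  -- iteration 9/9 --
  FD 6: (-2.477,-1.023) -> (-3,-7) [heading=265, draw]
  RT 40: heading 265 -> 225
]
Final: pos=(-3,-7), heading=225, 9 segment(s) drawn

Start position: (-3, -7)
Final position: (-3, -7)
Distance = 0; < 1e-6 -> CLOSED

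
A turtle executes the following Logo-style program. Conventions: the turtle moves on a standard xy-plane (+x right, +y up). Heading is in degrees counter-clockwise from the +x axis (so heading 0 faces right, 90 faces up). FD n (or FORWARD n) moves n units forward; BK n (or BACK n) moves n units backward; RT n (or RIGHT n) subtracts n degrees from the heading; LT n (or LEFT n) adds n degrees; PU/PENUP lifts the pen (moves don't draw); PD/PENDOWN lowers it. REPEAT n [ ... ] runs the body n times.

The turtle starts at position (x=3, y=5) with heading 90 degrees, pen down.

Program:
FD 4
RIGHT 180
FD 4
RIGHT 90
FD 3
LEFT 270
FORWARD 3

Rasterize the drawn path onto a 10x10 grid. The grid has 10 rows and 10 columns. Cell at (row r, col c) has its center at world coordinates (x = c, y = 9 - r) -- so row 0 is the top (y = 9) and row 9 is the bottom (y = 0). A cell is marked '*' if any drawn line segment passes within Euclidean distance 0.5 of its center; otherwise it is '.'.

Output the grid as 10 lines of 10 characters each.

Answer: ...*......
*..*......
*..*......
*..*......
****......
..........
..........
..........
..........
..........

Derivation:
Segment 0: (3,5) -> (3,9)
Segment 1: (3,9) -> (3,5)
Segment 2: (3,5) -> (0,5)
Segment 3: (0,5) -> (0,8)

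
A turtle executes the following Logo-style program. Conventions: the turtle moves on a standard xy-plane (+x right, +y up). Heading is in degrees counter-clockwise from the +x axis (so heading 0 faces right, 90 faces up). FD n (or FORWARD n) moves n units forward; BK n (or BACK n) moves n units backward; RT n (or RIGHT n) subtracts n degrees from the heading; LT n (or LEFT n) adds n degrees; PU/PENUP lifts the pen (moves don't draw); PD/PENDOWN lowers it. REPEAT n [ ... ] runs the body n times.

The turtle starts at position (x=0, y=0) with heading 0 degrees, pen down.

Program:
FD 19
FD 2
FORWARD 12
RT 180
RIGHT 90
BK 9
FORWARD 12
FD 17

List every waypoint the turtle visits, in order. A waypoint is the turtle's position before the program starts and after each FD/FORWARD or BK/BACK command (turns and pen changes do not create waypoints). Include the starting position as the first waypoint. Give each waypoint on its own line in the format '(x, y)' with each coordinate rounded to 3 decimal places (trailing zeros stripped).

Answer: (0, 0)
(19, 0)
(21, 0)
(33, 0)
(33, -9)
(33, 3)
(33, 20)

Derivation:
Executing turtle program step by step:
Start: pos=(0,0), heading=0, pen down
FD 19: (0,0) -> (19,0) [heading=0, draw]
FD 2: (19,0) -> (21,0) [heading=0, draw]
FD 12: (21,0) -> (33,0) [heading=0, draw]
RT 180: heading 0 -> 180
RT 90: heading 180 -> 90
BK 9: (33,0) -> (33,-9) [heading=90, draw]
FD 12: (33,-9) -> (33,3) [heading=90, draw]
FD 17: (33,3) -> (33,20) [heading=90, draw]
Final: pos=(33,20), heading=90, 6 segment(s) drawn
Waypoints (7 total):
(0, 0)
(19, 0)
(21, 0)
(33, 0)
(33, -9)
(33, 3)
(33, 20)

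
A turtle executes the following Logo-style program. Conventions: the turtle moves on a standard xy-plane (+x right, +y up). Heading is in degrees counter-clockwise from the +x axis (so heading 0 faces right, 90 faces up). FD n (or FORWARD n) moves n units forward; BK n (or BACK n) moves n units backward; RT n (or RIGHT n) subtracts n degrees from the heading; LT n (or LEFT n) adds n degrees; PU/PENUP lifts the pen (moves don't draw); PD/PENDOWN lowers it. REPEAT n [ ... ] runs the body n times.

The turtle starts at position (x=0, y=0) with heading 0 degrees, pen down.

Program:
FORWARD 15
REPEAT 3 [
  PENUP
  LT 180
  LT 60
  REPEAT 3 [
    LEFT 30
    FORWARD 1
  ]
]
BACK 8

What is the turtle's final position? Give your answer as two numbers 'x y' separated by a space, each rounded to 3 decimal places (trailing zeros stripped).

Answer: 15 0.536

Derivation:
Executing turtle program step by step:
Start: pos=(0,0), heading=0, pen down
FD 15: (0,0) -> (15,0) [heading=0, draw]
REPEAT 3 [
  -- iteration 1/3 --
  PU: pen up
  LT 180: heading 0 -> 180
  LT 60: heading 180 -> 240
  REPEAT 3 [
    -- iteration 1/3 --
    LT 30: heading 240 -> 270
    FD 1: (15,0) -> (15,-1) [heading=270, move]
    -- iteration 2/3 --
    LT 30: heading 270 -> 300
    FD 1: (15,-1) -> (15.5,-1.866) [heading=300, move]
    -- iteration 3/3 --
    LT 30: heading 300 -> 330
    FD 1: (15.5,-1.866) -> (16.366,-2.366) [heading=330, move]
  ]
  -- iteration 2/3 --
  PU: pen up
  LT 180: heading 330 -> 150
  LT 60: heading 150 -> 210
  REPEAT 3 [
    -- iteration 1/3 --
    LT 30: heading 210 -> 240
    FD 1: (16.366,-2.366) -> (15.866,-3.232) [heading=240, move]
    -- iteration 2/3 --
    LT 30: heading 240 -> 270
    FD 1: (15.866,-3.232) -> (15.866,-4.232) [heading=270, move]
    -- iteration 3/3 --
    LT 30: heading 270 -> 300
    FD 1: (15.866,-4.232) -> (16.366,-5.098) [heading=300, move]
  ]
  -- iteration 3/3 --
  PU: pen up
  LT 180: heading 300 -> 120
  LT 60: heading 120 -> 180
  REPEAT 3 [
    -- iteration 1/3 --
    LT 30: heading 180 -> 210
    FD 1: (16.366,-5.098) -> (15.5,-5.598) [heading=210, move]
    -- iteration 2/3 --
    LT 30: heading 210 -> 240
    FD 1: (15.5,-5.598) -> (15,-6.464) [heading=240, move]
    -- iteration 3/3 --
    LT 30: heading 240 -> 270
    FD 1: (15,-6.464) -> (15,-7.464) [heading=270, move]
  ]
]
BK 8: (15,-7.464) -> (15,0.536) [heading=270, move]
Final: pos=(15,0.536), heading=270, 1 segment(s) drawn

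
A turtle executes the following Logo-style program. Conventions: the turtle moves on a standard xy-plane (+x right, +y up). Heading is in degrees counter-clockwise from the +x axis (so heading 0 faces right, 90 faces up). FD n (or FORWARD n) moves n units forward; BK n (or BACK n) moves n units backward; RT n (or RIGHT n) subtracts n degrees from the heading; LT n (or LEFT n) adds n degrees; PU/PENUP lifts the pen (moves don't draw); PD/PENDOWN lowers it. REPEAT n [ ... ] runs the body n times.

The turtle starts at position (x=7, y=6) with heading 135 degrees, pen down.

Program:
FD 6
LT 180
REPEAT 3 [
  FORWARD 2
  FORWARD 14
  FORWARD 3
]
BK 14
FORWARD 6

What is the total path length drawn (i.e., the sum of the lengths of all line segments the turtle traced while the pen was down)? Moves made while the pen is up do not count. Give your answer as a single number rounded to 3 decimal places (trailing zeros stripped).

Executing turtle program step by step:
Start: pos=(7,6), heading=135, pen down
FD 6: (7,6) -> (2.757,10.243) [heading=135, draw]
LT 180: heading 135 -> 315
REPEAT 3 [
  -- iteration 1/3 --
  FD 2: (2.757,10.243) -> (4.172,8.828) [heading=315, draw]
  FD 14: (4.172,8.828) -> (14.071,-1.071) [heading=315, draw]
  FD 3: (14.071,-1.071) -> (16.192,-3.192) [heading=315, draw]
  -- iteration 2/3 --
  FD 2: (16.192,-3.192) -> (17.607,-4.607) [heading=315, draw]
  FD 14: (17.607,-4.607) -> (27.506,-14.506) [heading=315, draw]
  FD 3: (27.506,-14.506) -> (29.627,-16.627) [heading=315, draw]
  -- iteration 3/3 --
  FD 2: (29.627,-16.627) -> (31.042,-18.042) [heading=315, draw]
  FD 14: (31.042,-18.042) -> (40.941,-27.941) [heading=315, draw]
  FD 3: (40.941,-27.941) -> (43.062,-30.062) [heading=315, draw]
]
BK 14: (43.062,-30.062) -> (33.163,-20.163) [heading=315, draw]
FD 6: (33.163,-20.163) -> (37.406,-24.406) [heading=315, draw]
Final: pos=(37.406,-24.406), heading=315, 12 segment(s) drawn

Segment lengths:
  seg 1: (7,6) -> (2.757,10.243), length = 6
  seg 2: (2.757,10.243) -> (4.172,8.828), length = 2
  seg 3: (4.172,8.828) -> (14.071,-1.071), length = 14
  seg 4: (14.071,-1.071) -> (16.192,-3.192), length = 3
  seg 5: (16.192,-3.192) -> (17.607,-4.607), length = 2
  seg 6: (17.607,-4.607) -> (27.506,-14.506), length = 14
  seg 7: (27.506,-14.506) -> (29.627,-16.627), length = 3
  seg 8: (29.627,-16.627) -> (31.042,-18.042), length = 2
  seg 9: (31.042,-18.042) -> (40.941,-27.941), length = 14
  seg 10: (40.941,-27.941) -> (43.062,-30.062), length = 3
  seg 11: (43.062,-30.062) -> (33.163,-20.163), length = 14
  seg 12: (33.163,-20.163) -> (37.406,-24.406), length = 6
Total = 83

Answer: 83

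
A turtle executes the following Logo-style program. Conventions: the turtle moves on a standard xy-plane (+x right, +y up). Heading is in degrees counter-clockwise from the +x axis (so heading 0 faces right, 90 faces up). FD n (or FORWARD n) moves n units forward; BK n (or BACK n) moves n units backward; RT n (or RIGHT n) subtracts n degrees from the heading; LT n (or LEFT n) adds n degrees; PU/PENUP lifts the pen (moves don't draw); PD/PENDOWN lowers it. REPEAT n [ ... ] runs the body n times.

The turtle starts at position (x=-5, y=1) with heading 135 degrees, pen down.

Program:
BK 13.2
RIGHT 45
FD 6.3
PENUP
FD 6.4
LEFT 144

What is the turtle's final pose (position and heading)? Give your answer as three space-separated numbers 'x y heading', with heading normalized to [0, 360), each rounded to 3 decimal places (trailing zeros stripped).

Answer: 4.334 4.366 234

Derivation:
Executing turtle program step by step:
Start: pos=(-5,1), heading=135, pen down
BK 13.2: (-5,1) -> (4.334,-8.334) [heading=135, draw]
RT 45: heading 135 -> 90
FD 6.3: (4.334,-8.334) -> (4.334,-2.034) [heading=90, draw]
PU: pen up
FD 6.4: (4.334,-2.034) -> (4.334,4.366) [heading=90, move]
LT 144: heading 90 -> 234
Final: pos=(4.334,4.366), heading=234, 2 segment(s) drawn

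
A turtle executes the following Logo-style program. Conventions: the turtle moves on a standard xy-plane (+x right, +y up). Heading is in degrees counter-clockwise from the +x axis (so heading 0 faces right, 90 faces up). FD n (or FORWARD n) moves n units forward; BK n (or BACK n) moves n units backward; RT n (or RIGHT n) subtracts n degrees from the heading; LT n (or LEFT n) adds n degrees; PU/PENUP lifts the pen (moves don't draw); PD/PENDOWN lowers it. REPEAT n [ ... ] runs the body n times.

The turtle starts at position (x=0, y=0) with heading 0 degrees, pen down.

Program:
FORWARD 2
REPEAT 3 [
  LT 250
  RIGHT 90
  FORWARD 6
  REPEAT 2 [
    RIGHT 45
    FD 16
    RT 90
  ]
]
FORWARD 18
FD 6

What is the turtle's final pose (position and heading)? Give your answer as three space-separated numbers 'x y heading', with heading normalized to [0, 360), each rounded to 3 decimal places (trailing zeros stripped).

Answer: 25.79 10.02 30

Derivation:
Executing turtle program step by step:
Start: pos=(0,0), heading=0, pen down
FD 2: (0,0) -> (2,0) [heading=0, draw]
REPEAT 3 [
  -- iteration 1/3 --
  LT 250: heading 0 -> 250
  RT 90: heading 250 -> 160
  FD 6: (2,0) -> (-3.638,2.052) [heading=160, draw]
  REPEAT 2 [
    -- iteration 1/2 --
    RT 45: heading 160 -> 115
    FD 16: (-3.638,2.052) -> (-10.4,16.553) [heading=115, draw]
    RT 90: heading 115 -> 25
    -- iteration 2/2 --
    RT 45: heading 25 -> 340
    FD 16: (-10.4,16.553) -> (4.635,11.081) [heading=340, draw]
    RT 90: heading 340 -> 250
  ]
  -- iteration 2/3 --
  LT 250: heading 250 -> 140
  RT 90: heading 140 -> 50
  FD 6: (4.635,11.081) -> (8.492,15.677) [heading=50, draw]
  REPEAT 2 [
    -- iteration 1/2 --
    RT 45: heading 50 -> 5
    FD 16: (8.492,15.677) -> (24.431,17.071) [heading=5, draw]
    RT 90: heading 5 -> 275
    -- iteration 2/2 --
    RT 45: heading 275 -> 230
    FD 16: (24.431,17.071) -> (14.146,4.815) [heading=230, draw]
    RT 90: heading 230 -> 140
  ]
  -- iteration 3/3 --
  LT 250: heading 140 -> 30
  RT 90: heading 30 -> 300
  FD 6: (14.146,4.815) -> (17.146,-0.381) [heading=300, draw]
  REPEAT 2 [
    -- iteration 1/2 --
    RT 45: heading 300 -> 255
    FD 16: (17.146,-0.381) -> (13.005,-15.836) [heading=255, draw]
    RT 90: heading 255 -> 165
    -- iteration 2/2 --
    RT 45: heading 165 -> 120
    FD 16: (13.005,-15.836) -> (5.005,-1.98) [heading=120, draw]
    RT 90: heading 120 -> 30
  ]
]
FD 18: (5.005,-1.98) -> (20.594,7.02) [heading=30, draw]
FD 6: (20.594,7.02) -> (25.79,10.02) [heading=30, draw]
Final: pos=(25.79,10.02), heading=30, 12 segment(s) drawn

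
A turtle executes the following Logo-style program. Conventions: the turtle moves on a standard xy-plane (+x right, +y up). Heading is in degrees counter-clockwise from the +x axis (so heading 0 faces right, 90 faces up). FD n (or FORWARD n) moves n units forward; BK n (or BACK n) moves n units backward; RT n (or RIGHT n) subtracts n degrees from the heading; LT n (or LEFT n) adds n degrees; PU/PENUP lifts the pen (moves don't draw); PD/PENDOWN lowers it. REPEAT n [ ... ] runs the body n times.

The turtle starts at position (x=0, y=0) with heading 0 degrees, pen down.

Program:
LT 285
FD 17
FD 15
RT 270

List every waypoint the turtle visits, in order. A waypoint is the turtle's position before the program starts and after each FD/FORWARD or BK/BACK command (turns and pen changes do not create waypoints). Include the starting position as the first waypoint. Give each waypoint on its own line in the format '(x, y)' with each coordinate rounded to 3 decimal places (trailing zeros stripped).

Executing turtle program step by step:
Start: pos=(0,0), heading=0, pen down
LT 285: heading 0 -> 285
FD 17: (0,0) -> (4.4,-16.421) [heading=285, draw]
FD 15: (4.4,-16.421) -> (8.282,-30.91) [heading=285, draw]
RT 270: heading 285 -> 15
Final: pos=(8.282,-30.91), heading=15, 2 segment(s) drawn
Waypoints (3 total):
(0, 0)
(4.4, -16.421)
(8.282, -30.91)

Answer: (0, 0)
(4.4, -16.421)
(8.282, -30.91)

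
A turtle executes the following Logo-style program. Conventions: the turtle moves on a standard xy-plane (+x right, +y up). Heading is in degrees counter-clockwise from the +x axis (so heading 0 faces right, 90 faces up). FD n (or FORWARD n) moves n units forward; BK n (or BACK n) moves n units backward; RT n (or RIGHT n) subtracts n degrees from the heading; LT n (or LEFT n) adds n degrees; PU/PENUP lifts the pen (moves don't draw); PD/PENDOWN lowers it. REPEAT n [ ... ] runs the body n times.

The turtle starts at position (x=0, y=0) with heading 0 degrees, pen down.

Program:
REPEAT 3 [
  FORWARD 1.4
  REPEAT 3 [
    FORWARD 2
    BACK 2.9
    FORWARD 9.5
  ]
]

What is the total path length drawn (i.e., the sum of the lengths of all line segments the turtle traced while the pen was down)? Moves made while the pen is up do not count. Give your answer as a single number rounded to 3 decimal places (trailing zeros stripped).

Answer: 133.8

Derivation:
Executing turtle program step by step:
Start: pos=(0,0), heading=0, pen down
REPEAT 3 [
  -- iteration 1/3 --
  FD 1.4: (0,0) -> (1.4,0) [heading=0, draw]
  REPEAT 3 [
    -- iteration 1/3 --
    FD 2: (1.4,0) -> (3.4,0) [heading=0, draw]
    BK 2.9: (3.4,0) -> (0.5,0) [heading=0, draw]
    FD 9.5: (0.5,0) -> (10,0) [heading=0, draw]
    -- iteration 2/3 --
    FD 2: (10,0) -> (12,0) [heading=0, draw]
    BK 2.9: (12,0) -> (9.1,0) [heading=0, draw]
    FD 9.5: (9.1,0) -> (18.6,0) [heading=0, draw]
    -- iteration 3/3 --
    FD 2: (18.6,0) -> (20.6,0) [heading=0, draw]
    BK 2.9: (20.6,0) -> (17.7,0) [heading=0, draw]
    FD 9.5: (17.7,0) -> (27.2,0) [heading=0, draw]
  ]
  -- iteration 2/3 --
  FD 1.4: (27.2,0) -> (28.6,0) [heading=0, draw]
  REPEAT 3 [
    -- iteration 1/3 --
    FD 2: (28.6,0) -> (30.6,0) [heading=0, draw]
    BK 2.9: (30.6,0) -> (27.7,0) [heading=0, draw]
    FD 9.5: (27.7,0) -> (37.2,0) [heading=0, draw]
    -- iteration 2/3 --
    FD 2: (37.2,0) -> (39.2,0) [heading=0, draw]
    BK 2.9: (39.2,0) -> (36.3,0) [heading=0, draw]
    FD 9.5: (36.3,0) -> (45.8,0) [heading=0, draw]
    -- iteration 3/3 --
    FD 2: (45.8,0) -> (47.8,0) [heading=0, draw]
    BK 2.9: (47.8,0) -> (44.9,0) [heading=0, draw]
    FD 9.5: (44.9,0) -> (54.4,0) [heading=0, draw]
  ]
  -- iteration 3/3 --
  FD 1.4: (54.4,0) -> (55.8,0) [heading=0, draw]
  REPEAT 3 [
    -- iteration 1/3 --
    FD 2: (55.8,0) -> (57.8,0) [heading=0, draw]
    BK 2.9: (57.8,0) -> (54.9,0) [heading=0, draw]
    FD 9.5: (54.9,0) -> (64.4,0) [heading=0, draw]
    -- iteration 2/3 --
    FD 2: (64.4,0) -> (66.4,0) [heading=0, draw]
    BK 2.9: (66.4,0) -> (63.5,0) [heading=0, draw]
    FD 9.5: (63.5,0) -> (73,0) [heading=0, draw]
    -- iteration 3/3 --
    FD 2: (73,0) -> (75,0) [heading=0, draw]
    BK 2.9: (75,0) -> (72.1,0) [heading=0, draw]
    FD 9.5: (72.1,0) -> (81.6,0) [heading=0, draw]
  ]
]
Final: pos=(81.6,0), heading=0, 30 segment(s) drawn

Segment lengths:
  seg 1: (0,0) -> (1.4,0), length = 1.4
  seg 2: (1.4,0) -> (3.4,0), length = 2
  seg 3: (3.4,0) -> (0.5,0), length = 2.9
  seg 4: (0.5,0) -> (10,0), length = 9.5
  seg 5: (10,0) -> (12,0), length = 2
  seg 6: (12,0) -> (9.1,0), length = 2.9
  seg 7: (9.1,0) -> (18.6,0), length = 9.5
  seg 8: (18.6,0) -> (20.6,0), length = 2
  seg 9: (20.6,0) -> (17.7,0), length = 2.9
  seg 10: (17.7,0) -> (27.2,0), length = 9.5
  seg 11: (27.2,0) -> (28.6,0), length = 1.4
  seg 12: (28.6,0) -> (30.6,0), length = 2
  seg 13: (30.6,0) -> (27.7,0), length = 2.9
  seg 14: (27.7,0) -> (37.2,0), length = 9.5
  seg 15: (37.2,0) -> (39.2,0), length = 2
  seg 16: (39.2,0) -> (36.3,0), length = 2.9
  seg 17: (36.3,0) -> (45.8,0), length = 9.5
  seg 18: (45.8,0) -> (47.8,0), length = 2
  seg 19: (47.8,0) -> (44.9,0), length = 2.9
  seg 20: (44.9,0) -> (54.4,0), length = 9.5
  seg 21: (54.4,0) -> (55.8,0), length = 1.4
  seg 22: (55.8,0) -> (57.8,0), length = 2
  seg 23: (57.8,0) -> (54.9,0), length = 2.9
  seg 24: (54.9,0) -> (64.4,0), length = 9.5
  seg 25: (64.4,0) -> (66.4,0), length = 2
  seg 26: (66.4,0) -> (63.5,0), length = 2.9
  seg 27: (63.5,0) -> (73,0), length = 9.5
  seg 28: (73,0) -> (75,0), length = 2
  seg 29: (75,0) -> (72.1,0), length = 2.9
  seg 30: (72.1,0) -> (81.6,0), length = 9.5
Total = 133.8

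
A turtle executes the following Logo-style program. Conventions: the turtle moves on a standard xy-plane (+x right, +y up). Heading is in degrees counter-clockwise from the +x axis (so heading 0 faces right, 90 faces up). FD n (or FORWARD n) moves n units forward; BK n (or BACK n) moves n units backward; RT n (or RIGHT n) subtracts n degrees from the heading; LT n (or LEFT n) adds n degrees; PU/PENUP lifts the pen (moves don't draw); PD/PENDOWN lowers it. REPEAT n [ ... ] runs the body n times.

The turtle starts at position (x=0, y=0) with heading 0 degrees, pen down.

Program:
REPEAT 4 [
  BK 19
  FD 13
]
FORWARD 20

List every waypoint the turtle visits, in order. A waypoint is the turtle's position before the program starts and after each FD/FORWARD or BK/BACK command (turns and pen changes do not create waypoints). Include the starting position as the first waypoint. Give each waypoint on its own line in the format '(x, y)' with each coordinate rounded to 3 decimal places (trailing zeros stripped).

Answer: (0, 0)
(-19, 0)
(-6, 0)
(-25, 0)
(-12, 0)
(-31, 0)
(-18, 0)
(-37, 0)
(-24, 0)
(-4, 0)

Derivation:
Executing turtle program step by step:
Start: pos=(0,0), heading=0, pen down
REPEAT 4 [
  -- iteration 1/4 --
  BK 19: (0,0) -> (-19,0) [heading=0, draw]
  FD 13: (-19,0) -> (-6,0) [heading=0, draw]
  -- iteration 2/4 --
  BK 19: (-6,0) -> (-25,0) [heading=0, draw]
  FD 13: (-25,0) -> (-12,0) [heading=0, draw]
  -- iteration 3/4 --
  BK 19: (-12,0) -> (-31,0) [heading=0, draw]
  FD 13: (-31,0) -> (-18,0) [heading=0, draw]
  -- iteration 4/4 --
  BK 19: (-18,0) -> (-37,0) [heading=0, draw]
  FD 13: (-37,0) -> (-24,0) [heading=0, draw]
]
FD 20: (-24,0) -> (-4,0) [heading=0, draw]
Final: pos=(-4,0), heading=0, 9 segment(s) drawn
Waypoints (10 total):
(0, 0)
(-19, 0)
(-6, 0)
(-25, 0)
(-12, 0)
(-31, 0)
(-18, 0)
(-37, 0)
(-24, 0)
(-4, 0)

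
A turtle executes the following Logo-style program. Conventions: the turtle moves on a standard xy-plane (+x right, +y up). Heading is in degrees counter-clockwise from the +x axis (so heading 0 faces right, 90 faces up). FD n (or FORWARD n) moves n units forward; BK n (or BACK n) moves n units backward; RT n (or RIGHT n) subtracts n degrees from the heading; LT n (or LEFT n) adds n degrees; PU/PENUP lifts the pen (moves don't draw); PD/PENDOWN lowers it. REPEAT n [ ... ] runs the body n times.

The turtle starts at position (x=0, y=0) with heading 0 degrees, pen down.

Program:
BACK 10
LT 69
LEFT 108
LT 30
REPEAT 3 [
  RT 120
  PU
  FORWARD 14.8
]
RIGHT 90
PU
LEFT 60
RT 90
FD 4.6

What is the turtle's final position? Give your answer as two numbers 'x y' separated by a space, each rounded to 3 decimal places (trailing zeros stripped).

Executing turtle program step by step:
Start: pos=(0,0), heading=0, pen down
BK 10: (0,0) -> (-10,0) [heading=0, draw]
LT 69: heading 0 -> 69
LT 108: heading 69 -> 177
LT 30: heading 177 -> 207
REPEAT 3 [
  -- iteration 1/3 --
  RT 120: heading 207 -> 87
  PU: pen up
  FD 14.8: (-10,0) -> (-9.225,14.78) [heading=87, move]
  -- iteration 2/3 --
  RT 120: heading 87 -> 327
  PU: pen up
  FD 14.8: (-9.225,14.78) -> (3.187,6.719) [heading=327, move]
  -- iteration 3/3 --
  RT 120: heading 327 -> 207
  PU: pen up
  FD 14.8: (3.187,6.719) -> (-10,0) [heading=207, move]
]
RT 90: heading 207 -> 117
PU: pen up
LT 60: heading 117 -> 177
RT 90: heading 177 -> 87
FD 4.6: (-10,0) -> (-9.759,4.594) [heading=87, move]
Final: pos=(-9.759,4.594), heading=87, 1 segment(s) drawn

Answer: -9.759 4.594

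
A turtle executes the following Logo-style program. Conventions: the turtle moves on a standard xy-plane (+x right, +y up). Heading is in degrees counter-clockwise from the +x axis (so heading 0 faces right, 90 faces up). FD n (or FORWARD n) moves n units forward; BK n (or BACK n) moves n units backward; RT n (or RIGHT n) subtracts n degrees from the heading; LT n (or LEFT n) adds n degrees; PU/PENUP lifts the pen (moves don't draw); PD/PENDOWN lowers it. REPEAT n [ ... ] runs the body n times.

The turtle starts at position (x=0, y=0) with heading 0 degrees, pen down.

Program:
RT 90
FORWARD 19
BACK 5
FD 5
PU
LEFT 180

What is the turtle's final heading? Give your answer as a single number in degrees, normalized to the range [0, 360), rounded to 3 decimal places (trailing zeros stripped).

Executing turtle program step by step:
Start: pos=(0,0), heading=0, pen down
RT 90: heading 0 -> 270
FD 19: (0,0) -> (0,-19) [heading=270, draw]
BK 5: (0,-19) -> (0,-14) [heading=270, draw]
FD 5: (0,-14) -> (0,-19) [heading=270, draw]
PU: pen up
LT 180: heading 270 -> 90
Final: pos=(0,-19), heading=90, 3 segment(s) drawn

Answer: 90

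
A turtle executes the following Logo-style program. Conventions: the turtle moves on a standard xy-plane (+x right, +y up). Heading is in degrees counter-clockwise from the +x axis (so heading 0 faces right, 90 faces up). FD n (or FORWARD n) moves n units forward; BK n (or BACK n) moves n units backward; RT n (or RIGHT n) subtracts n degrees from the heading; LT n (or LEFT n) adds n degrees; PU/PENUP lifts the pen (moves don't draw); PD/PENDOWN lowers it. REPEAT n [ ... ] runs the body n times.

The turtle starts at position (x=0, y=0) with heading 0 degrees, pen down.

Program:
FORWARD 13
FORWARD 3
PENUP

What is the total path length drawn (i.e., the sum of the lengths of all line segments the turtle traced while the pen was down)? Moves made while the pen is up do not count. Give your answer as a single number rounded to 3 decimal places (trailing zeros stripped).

Executing turtle program step by step:
Start: pos=(0,0), heading=0, pen down
FD 13: (0,0) -> (13,0) [heading=0, draw]
FD 3: (13,0) -> (16,0) [heading=0, draw]
PU: pen up
Final: pos=(16,0), heading=0, 2 segment(s) drawn

Segment lengths:
  seg 1: (0,0) -> (13,0), length = 13
  seg 2: (13,0) -> (16,0), length = 3
Total = 16

Answer: 16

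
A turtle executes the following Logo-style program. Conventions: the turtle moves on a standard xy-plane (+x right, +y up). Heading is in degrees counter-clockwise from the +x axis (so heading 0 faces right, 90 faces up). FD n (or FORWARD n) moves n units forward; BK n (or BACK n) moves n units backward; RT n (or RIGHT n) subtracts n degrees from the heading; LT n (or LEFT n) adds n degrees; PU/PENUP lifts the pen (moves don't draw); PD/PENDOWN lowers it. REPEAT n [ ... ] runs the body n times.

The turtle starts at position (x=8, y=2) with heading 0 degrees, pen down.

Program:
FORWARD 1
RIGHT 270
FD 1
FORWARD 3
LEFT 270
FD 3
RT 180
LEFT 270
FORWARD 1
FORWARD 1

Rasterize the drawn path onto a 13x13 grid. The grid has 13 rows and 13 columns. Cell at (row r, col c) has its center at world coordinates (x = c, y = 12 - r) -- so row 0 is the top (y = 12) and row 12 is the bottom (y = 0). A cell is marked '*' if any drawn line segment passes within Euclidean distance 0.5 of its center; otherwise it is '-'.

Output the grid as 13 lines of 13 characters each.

Segment 0: (8,2) -> (9,2)
Segment 1: (9,2) -> (9,3)
Segment 2: (9,3) -> (9,6)
Segment 3: (9,6) -> (12,6)
Segment 4: (12,6) -> (12,7)
Segment 5: (12,7) -> (12,8)

Answer: -------------
-------------
-------------
-------------
------------*
------------*
---------****
---------*---
---------*---
---------*---
--------**---
-------------
-------------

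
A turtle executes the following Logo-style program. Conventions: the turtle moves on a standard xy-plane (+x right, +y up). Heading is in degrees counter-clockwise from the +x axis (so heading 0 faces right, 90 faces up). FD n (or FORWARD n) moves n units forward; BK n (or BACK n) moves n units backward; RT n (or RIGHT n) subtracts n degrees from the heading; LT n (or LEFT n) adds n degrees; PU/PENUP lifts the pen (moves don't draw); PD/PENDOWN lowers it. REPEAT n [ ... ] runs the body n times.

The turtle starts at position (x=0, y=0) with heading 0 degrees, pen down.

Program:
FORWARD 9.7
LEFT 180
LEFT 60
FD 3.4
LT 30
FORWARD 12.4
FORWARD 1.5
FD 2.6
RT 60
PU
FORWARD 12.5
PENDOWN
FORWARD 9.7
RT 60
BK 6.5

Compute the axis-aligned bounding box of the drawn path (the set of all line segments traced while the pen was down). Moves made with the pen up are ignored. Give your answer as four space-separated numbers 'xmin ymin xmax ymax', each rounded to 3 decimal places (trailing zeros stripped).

Executing turtle program step by step:
Start: pos=(0,0), heading=0, pen down
FD 9.7: (0,0) -> (9.7,0) [heading=0, draw]
LT 180: heading 0 -> 180
LT 60: heading 180 -> 240
FD 3.4: (9.7,0) -> (8,-2.944) [heading=240, draw]
LT 30: heading 240 -> 270
FD 12.4: (8,-2.944) -> (8,-15.344) [heading=270, draw]
FD 1.5: (8,-15.344) -> (8,-16.844) [heading=270, draw]
FD 2.6: (8,-16.844) -> (8,-19.444) [heading=270, draw]
RT 60: heading 270 -> 210
PU: pen up
FD 12.5: (8,-19.444) -> (-2.825,-25.694) [heading=210, move]
PD: pen down
FD 9.7: (-2.825,-25.694) -> (-11.226,-30.544) [heading=210, draw]
RT 60: heading 210 -> 150
BK 6.5: (-11.226,-30.544) -> (-5.597,-33.794) [heading=150, draw]
Final: pos=(-5.597,-33.794), heading=150, 7 segment(s) drawn

Segment endpoints: x in {-11.226, -5.597, -2.825, 0, 8, 8, 8, 9.7}, y in {-33.794, -30.544, -25.694, -19.444, -16.844, -15.344, -2.944, 0}
xmin=-11.226, ymin=-33.794, xmax=9.7, ymax=0

Answer: -11.226 -33.794 9.7 0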